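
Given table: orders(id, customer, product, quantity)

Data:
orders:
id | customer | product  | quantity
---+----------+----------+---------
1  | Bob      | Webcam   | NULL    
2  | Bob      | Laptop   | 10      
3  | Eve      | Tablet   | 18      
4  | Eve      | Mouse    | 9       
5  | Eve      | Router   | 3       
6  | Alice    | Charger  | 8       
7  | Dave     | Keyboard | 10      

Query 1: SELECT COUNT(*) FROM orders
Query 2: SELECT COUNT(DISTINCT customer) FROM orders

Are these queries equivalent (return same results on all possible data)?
No, not equivalent

Query 1 returns: [(7,)]
Query 2 returns: [(4,)]

Reason: COUNT(*) counts rows, COUNT(DISTINCT customer) counts unique customers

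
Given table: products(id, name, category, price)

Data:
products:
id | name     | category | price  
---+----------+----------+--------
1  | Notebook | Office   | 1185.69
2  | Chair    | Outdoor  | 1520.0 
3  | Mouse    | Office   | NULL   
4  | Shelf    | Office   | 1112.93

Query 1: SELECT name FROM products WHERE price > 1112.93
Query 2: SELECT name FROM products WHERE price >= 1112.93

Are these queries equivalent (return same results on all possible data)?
No, not equivalent

Query 1 returns: [('Notebook',), ('Chair',)]
Query 2 returns: [('Notebook',), ('Chair',), ('Shelf',)]

Reason: > vs >= gives different results when price = 1112.93 exists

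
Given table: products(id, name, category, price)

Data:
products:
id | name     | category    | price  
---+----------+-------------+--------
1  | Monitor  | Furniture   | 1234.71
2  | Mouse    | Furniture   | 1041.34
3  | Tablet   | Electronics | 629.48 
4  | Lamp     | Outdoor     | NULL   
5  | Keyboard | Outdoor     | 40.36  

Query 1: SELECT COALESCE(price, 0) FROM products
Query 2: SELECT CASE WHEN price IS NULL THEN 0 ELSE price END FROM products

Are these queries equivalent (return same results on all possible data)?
Yes, equivalent

Both queries return: [(0,), (40.36,), (629.48,), (1041.34,), (1234.71,)]

Reason: COALESCE vs CASE for NULL handling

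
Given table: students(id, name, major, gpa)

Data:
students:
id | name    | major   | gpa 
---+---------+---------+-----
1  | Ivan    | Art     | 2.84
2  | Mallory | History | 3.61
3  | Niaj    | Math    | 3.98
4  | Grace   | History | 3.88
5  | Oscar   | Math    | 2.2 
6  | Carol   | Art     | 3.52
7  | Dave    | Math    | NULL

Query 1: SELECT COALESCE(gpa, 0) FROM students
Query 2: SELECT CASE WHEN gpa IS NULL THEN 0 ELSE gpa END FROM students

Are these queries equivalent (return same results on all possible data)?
Yes, equivalent

Both queries return: [(0,), (2.2,), (2.84,), (3.52,), (3.61,), (3.88,), (3.98,)]

Reason: COALESCE vs CASE for NULL handling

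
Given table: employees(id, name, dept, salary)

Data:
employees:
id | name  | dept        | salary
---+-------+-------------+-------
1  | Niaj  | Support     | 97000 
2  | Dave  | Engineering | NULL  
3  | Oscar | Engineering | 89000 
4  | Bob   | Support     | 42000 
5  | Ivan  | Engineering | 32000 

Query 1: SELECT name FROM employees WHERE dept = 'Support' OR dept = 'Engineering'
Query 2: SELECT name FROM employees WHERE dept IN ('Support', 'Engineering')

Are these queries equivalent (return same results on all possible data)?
Yes, equivalent

Both queries return: [('Bob',), ('Dave',), ('Ivan',), ('Niaj',), ('Oscar',)]

Reason: OR vs IN are equivalent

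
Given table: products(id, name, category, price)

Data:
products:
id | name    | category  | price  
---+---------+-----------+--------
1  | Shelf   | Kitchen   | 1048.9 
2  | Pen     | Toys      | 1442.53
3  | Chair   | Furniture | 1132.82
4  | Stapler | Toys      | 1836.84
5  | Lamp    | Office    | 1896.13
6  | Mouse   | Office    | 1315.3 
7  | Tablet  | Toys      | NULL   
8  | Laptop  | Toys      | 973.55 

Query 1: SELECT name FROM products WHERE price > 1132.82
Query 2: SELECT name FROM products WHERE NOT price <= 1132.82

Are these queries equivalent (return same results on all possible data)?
Yes, equivalent

Both queries return: [('Lamp',), ('Mouse',), ('Pen',), ('Stapler',)]

Reason: Both filter price > 1132.82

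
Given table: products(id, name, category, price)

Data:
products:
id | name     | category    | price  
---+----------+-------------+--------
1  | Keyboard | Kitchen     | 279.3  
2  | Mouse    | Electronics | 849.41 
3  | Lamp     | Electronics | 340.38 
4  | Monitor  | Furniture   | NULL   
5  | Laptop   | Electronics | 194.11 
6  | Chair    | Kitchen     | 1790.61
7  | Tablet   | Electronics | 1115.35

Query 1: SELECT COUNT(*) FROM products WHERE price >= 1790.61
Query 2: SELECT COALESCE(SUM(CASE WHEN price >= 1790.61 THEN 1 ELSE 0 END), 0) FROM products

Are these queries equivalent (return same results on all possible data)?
Yes, equivalent

Both queries return: [(1,)]

Reason: COUNT with WHERE vs conditional SUM (COALESCE handles empty-table NULL)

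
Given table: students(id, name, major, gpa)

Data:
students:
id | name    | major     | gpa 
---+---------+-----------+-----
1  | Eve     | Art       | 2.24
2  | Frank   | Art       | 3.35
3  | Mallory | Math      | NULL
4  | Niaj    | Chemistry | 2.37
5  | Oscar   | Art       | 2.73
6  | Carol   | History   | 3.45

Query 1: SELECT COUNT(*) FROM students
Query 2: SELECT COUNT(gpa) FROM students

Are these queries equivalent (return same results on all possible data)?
No, not equivalent

Query 1 returns: [(6,)]
Query 2 returns: [(5,)]

Reason: COUNT(*) includes NULLs, COUNT(column) excludes them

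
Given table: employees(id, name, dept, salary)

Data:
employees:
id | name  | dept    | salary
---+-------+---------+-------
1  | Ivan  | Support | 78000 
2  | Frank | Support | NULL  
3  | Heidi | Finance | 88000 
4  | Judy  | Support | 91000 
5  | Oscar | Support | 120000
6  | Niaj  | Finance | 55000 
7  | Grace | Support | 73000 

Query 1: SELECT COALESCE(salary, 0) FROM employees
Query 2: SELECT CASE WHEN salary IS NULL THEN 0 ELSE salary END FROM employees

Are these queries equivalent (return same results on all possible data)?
Yes, equivalent

Both queries return: [(0,), (55000,), (73000,), (78000,), (88000,), (91000,), (120000,)]

Reason: COALESCE vs CASE for NULL handling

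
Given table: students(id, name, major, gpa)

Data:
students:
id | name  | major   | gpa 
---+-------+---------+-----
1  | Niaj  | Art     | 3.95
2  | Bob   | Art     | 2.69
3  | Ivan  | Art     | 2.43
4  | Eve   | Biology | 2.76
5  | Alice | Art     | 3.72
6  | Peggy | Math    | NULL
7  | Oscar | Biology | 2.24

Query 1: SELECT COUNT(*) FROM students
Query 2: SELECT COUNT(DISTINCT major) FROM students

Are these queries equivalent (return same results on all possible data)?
No, not equivalent

Query 1 returns: [(7,)]
Query 2 returns: [(3,)]

Reason: COUNT(*) counts rows, COUNT(DISTINCT major) counts unique majors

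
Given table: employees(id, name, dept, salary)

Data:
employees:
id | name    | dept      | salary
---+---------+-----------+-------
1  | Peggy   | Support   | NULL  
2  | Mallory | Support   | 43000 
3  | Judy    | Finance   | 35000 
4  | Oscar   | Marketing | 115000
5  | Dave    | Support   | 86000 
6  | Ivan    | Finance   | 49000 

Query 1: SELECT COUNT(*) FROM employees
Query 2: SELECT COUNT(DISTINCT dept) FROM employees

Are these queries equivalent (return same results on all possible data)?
No, not equivalent

Query 1 returns: [(6,)]
Query 2 returns: [(3,)]

Reason: COUNT(*) counts rows, COUNT(DISTINCT dept) counts unique depts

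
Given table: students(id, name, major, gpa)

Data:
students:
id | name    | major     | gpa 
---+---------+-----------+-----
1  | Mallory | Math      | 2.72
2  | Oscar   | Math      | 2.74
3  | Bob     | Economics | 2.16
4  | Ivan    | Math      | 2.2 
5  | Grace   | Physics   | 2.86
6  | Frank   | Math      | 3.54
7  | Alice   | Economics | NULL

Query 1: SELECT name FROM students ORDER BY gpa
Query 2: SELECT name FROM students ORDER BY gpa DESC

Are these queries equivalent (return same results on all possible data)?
No, not equivalent

Query 1 returns: [('Alice',), ('Bob',), ('Ivan',), ('Mallory',), ('Oscar',), ('Grace',), ('Frank',)]
Query 2 returns: [('Frank',), ('Grace',), ('Oscar',), ('Mallory',), ('Ivan',), ('Bob',), ('Alice',)]

Reason: ASC vs DESC gives opposite ordering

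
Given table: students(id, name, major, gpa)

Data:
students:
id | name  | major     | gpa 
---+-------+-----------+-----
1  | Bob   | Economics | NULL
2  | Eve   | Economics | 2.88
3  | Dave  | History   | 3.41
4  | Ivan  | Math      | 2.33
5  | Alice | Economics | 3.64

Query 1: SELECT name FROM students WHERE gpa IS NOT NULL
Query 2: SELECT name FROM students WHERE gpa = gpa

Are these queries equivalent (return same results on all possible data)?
Yes, equivalent

Both queries return: [('Alice',), ('Dave',), ('Eve',), ('Ivan',)]

Reason: IS NOT NULL vs self-equality (both exclude NULLs)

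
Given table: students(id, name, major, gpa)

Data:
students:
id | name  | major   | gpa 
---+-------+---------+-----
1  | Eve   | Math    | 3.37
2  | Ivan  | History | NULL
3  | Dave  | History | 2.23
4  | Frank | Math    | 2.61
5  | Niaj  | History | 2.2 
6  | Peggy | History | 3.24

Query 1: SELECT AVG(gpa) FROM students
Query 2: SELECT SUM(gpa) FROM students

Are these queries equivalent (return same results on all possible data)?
No, not equivalent

Query 1 returns: [(2.73,)]
Query 2 returns: [(13.65,)]

Reason: AVG vs SUM give different aggregate values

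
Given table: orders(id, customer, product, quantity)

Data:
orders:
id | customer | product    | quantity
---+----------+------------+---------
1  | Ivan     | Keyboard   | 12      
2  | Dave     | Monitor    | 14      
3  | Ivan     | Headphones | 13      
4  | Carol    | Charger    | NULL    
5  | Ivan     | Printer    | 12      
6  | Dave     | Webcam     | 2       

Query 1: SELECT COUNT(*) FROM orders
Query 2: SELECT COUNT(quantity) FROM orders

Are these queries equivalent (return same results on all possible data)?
No, not equivalent

Query 1 returns: [(6,)]
Query 2 returns: [(5,)]

Reason: COUNT(*) includes NULLs, COUNT(column) excludes them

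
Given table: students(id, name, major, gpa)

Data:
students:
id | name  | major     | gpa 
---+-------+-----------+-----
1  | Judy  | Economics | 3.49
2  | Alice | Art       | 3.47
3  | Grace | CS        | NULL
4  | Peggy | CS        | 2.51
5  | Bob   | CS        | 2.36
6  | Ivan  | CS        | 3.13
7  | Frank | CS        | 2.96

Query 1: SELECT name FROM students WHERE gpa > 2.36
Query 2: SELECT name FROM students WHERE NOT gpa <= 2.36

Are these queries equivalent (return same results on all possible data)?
Yes, equivalent

Both queries return: [('Alice',), ('Frank',), ('Ivan',), ('Judy',), ('Peggy',)]

Reason: Both filter gpa > 2.36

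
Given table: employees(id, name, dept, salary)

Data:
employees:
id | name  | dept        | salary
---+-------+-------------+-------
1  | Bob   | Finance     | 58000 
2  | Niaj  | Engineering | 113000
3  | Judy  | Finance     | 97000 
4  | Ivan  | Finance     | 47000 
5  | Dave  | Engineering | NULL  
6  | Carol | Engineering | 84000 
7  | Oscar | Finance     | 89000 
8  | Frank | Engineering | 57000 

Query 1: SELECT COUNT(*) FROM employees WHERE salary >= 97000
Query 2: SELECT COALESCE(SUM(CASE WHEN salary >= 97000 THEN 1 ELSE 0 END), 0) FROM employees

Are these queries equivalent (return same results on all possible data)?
Yes, equivalent

Both queries return: [(2,)]

Reason: COUNT with WHERE vs conditional SUM (COALESCE handles empty-table NULL)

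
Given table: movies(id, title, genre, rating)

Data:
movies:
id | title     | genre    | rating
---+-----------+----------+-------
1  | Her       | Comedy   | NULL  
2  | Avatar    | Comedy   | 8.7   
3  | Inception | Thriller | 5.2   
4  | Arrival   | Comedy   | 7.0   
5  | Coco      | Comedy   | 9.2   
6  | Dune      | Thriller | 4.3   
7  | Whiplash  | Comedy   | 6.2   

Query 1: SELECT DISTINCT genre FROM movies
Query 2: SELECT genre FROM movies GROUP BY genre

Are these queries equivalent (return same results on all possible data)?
Yes, equivalent

Both queries return: [('Comedy',), ('Thriller',)]

Reason: Both get unique genres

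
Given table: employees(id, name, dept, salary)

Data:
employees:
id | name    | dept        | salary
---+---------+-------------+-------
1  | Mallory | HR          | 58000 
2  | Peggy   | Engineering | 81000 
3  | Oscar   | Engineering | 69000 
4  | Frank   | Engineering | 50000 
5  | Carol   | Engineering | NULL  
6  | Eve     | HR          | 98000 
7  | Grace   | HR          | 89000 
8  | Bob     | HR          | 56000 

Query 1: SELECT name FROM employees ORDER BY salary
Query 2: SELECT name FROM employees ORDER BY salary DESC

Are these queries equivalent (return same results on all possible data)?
No, not equivalent

Query 1 returns: [('Carol',), ('Frank',), ('Bob',), ('Mallory',), ('Oscar',), ('Peggy',), ('Grace',), ('Eve',)]
Query 2 returns: [('Eve',), ('Grace',), ('Peggy',), ('Oscar',), ('Mallory',), ('Bob',), ('Frank',), ('Carol',)]

Reason: ASC vs DESC gives opposite ordering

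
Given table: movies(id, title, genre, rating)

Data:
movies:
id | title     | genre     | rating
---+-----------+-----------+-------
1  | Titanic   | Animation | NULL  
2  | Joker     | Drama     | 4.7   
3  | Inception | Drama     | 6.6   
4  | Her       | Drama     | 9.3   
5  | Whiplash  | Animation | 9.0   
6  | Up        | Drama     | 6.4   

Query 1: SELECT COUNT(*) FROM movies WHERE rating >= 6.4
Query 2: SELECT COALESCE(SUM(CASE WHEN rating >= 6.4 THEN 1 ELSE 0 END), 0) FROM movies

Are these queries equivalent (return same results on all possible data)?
Yes, equivalent

Both queries return: [(4,)]

Reason: COUNT with WHERE vs conditional SUM (COALESCE handles empty-table NULL)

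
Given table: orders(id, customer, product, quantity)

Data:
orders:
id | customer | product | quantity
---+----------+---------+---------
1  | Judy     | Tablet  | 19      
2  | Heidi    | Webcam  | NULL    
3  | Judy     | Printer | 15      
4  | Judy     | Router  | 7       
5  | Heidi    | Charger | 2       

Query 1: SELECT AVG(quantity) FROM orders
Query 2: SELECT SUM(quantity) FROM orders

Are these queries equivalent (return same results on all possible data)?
No, not equivalent

Query 1 returns: [(10.75,)]
Query 2 returns: [(43,)]

Reason: AVG vs SUM give different aggregate values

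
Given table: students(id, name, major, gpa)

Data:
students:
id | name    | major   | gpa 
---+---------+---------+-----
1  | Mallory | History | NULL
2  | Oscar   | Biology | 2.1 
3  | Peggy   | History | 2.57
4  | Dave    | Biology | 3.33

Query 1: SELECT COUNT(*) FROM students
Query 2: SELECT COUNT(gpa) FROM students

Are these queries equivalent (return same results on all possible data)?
No, not equivalent

Query 1 returns: [(4,)]
Query 2 returns: [(3,)]

Reason: COUNT(*) includes NULLs, COUNT(column) excludes them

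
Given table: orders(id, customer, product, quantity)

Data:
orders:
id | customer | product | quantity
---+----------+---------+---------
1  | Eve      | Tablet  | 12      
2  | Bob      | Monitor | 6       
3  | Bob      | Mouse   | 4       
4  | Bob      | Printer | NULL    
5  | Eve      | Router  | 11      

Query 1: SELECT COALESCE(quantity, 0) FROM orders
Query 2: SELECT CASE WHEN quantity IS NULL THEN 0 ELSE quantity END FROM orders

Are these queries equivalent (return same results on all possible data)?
Yes, equivalent

Both queries return: [(0,), (4,), (6,), (11,), (12,)]

Reason: COALESCE vs CASE for NULL handling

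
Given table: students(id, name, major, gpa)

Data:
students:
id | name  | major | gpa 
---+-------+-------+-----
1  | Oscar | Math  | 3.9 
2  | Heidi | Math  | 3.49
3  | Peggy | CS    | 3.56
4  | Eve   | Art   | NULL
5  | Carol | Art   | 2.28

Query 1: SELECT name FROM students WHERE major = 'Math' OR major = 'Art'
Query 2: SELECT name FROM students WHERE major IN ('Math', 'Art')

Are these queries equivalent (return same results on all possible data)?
Yes, equivalent

Both queries return: [('Carol',), ('Eve',), ('Heidi',), ('Oscar',)]

Reason: OR vs IN are equivalent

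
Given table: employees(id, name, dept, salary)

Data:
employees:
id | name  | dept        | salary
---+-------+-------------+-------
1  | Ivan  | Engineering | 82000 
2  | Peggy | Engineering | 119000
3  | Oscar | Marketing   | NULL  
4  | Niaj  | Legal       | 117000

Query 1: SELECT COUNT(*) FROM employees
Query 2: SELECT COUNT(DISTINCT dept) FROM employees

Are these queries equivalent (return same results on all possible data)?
No, not equivalent

Query 1 returns: [(4,)]
Query 2 returns: [(3,)]

Reason: COUNT(*) counts rows, COUNT(DISTINCT dept) counts unique depts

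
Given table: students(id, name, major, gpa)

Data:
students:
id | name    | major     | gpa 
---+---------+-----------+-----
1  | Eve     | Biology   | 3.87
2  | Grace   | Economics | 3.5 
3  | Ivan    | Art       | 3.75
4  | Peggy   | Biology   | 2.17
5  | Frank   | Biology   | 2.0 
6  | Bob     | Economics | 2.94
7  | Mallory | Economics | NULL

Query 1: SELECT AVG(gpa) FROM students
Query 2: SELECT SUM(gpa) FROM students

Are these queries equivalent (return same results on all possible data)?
No, not equivalent

Query 1 returns: [(3.0383333333333336,)]
Query 2 returns: [(18.23,)]

Reason: AVG vs SUM give different aggregate values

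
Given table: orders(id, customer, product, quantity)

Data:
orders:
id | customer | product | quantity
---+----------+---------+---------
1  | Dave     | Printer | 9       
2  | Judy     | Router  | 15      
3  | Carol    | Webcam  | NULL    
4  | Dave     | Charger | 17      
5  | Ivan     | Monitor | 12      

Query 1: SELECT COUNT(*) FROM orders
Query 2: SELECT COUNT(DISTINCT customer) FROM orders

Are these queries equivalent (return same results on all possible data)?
No, not equivalent

Query 1 returns: [(5,)]
Query 2 returns: [(4,)]

Reason: COUNT(*) counts rows, COUNT(DISTINCT customer) counts unique customers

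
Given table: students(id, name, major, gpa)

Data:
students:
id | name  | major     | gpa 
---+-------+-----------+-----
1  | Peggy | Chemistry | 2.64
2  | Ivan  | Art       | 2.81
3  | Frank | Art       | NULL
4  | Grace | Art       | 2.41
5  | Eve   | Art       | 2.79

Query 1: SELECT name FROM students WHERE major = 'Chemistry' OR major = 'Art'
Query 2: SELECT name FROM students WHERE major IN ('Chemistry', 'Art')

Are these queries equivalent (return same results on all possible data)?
Yes, equivalent

Both queries return: [('Eve',), ('Frank',), ('Grace',), ('Ivan',), ('Peggy',)]

Reason: OR vs IN are equivalent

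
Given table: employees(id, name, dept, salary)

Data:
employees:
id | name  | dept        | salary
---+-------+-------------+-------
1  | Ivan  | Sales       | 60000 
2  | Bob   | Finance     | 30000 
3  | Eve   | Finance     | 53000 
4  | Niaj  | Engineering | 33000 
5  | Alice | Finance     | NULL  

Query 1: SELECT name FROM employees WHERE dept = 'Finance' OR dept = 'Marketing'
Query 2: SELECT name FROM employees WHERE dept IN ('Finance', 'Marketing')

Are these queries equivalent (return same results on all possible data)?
Yes, equivalent

Both queries return: [('Alice',), ('Bob',), ('Eve',)]

Reason: OR vs IN are equivalent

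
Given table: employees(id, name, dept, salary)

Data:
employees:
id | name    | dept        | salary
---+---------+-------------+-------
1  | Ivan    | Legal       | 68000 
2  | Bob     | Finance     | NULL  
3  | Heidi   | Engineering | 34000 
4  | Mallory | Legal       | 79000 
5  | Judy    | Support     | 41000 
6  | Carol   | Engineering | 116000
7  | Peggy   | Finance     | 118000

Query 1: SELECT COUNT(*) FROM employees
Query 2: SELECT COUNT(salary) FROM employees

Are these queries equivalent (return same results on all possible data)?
No, not equivalent

Query 1 returns: [(7,)]
Query 2 returns: [(6,)]

Reason: COUNT(*) includes NULLs, COUNT(column) excludes them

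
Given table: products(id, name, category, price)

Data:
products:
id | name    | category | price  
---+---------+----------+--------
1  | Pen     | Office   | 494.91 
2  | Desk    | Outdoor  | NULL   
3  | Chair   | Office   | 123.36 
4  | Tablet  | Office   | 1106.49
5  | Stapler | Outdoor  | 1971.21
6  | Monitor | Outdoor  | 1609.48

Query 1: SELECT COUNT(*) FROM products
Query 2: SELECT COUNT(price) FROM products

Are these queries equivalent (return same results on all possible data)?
No, not equivalent

Query 1 returns: [(6,)]
Query 2 returns: [(5,)]

Reason: COUNT(*) includes NULLs, COUNT(column) excludes them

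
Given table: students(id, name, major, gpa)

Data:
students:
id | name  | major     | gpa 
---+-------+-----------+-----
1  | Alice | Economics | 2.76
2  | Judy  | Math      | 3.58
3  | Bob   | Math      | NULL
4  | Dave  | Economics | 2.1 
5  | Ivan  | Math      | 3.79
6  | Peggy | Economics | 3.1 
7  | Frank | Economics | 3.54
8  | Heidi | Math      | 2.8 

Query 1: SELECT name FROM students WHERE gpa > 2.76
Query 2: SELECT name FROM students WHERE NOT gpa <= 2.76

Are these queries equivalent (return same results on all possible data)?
Yes, equivalent

Both queries return: [('Frank',), ('Heidi',), ('Ivan',), ('Judy',), ('Peggy',)]

Reason: Both filter gpa > 2.76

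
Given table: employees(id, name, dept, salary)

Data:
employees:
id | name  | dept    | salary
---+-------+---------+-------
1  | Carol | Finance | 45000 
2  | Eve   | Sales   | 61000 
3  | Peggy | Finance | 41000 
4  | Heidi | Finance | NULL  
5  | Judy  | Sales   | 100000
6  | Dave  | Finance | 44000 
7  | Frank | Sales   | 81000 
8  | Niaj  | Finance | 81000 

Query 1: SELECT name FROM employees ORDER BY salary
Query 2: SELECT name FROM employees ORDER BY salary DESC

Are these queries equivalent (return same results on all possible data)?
No, not equivalent

Query 1 returns: [('Heidi',), ('Peggy',), ('Dave',), ('Carol',), ('Eve',), ('Frank',), ('Niaj',), ('Judy',)]
Query 2 returns: [('Judy',), ('Frank',), ('Niaj',), ('Eve',), ('Carol',), ('Dave',), ('Peggy',), ('Heidi',)]

Reason: ASC vs DESC gives opposite ordering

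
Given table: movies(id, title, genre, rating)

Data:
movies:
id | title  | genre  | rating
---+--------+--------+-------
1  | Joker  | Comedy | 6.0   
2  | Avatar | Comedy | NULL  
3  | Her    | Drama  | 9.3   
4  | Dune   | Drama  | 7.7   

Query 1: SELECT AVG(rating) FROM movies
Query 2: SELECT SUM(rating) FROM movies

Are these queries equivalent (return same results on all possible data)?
No, not equivalent

Query 1 returns: [(7.666666666666667,)]
Query 2 returns: [(23.0,)]

Reason: AVG vs SUM give different aggregate values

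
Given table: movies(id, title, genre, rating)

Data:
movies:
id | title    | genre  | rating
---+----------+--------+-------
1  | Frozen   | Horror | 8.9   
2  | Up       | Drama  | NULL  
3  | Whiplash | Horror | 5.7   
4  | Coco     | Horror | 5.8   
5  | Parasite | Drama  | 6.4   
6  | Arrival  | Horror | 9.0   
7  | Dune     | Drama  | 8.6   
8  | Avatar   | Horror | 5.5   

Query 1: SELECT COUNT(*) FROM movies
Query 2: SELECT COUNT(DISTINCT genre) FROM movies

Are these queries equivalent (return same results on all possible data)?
No, not equivalent

Query 1 returns: [(8,)]
Query 2 returns: [(2,)]

Reason: COUNT(*) counts rows, COUNT(DISTINCT genre) counts unique genres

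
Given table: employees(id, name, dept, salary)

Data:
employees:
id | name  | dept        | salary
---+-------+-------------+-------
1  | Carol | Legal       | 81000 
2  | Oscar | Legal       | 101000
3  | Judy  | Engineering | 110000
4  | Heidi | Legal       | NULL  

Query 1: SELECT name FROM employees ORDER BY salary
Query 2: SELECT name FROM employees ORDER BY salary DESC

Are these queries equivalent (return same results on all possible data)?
No, not equivalent

Query 1 returns: [('Heidi',), ('Carol',), ('Oscar',), ('Judy',)]
Query 2 returns: [('Judy',), ('Oscar',), ('Carol',), ('Heidi',)]

Reason: ASC vs DESC gives opposite ordering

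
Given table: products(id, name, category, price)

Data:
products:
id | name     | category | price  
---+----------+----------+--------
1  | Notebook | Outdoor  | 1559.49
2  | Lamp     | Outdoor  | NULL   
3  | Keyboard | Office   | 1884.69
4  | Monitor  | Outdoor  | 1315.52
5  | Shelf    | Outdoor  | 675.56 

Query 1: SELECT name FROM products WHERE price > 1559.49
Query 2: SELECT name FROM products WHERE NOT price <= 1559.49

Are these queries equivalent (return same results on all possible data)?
Yes, equivalent

Both queries return: [('Keyboard',)]

Reason: Both filter price > 1559.49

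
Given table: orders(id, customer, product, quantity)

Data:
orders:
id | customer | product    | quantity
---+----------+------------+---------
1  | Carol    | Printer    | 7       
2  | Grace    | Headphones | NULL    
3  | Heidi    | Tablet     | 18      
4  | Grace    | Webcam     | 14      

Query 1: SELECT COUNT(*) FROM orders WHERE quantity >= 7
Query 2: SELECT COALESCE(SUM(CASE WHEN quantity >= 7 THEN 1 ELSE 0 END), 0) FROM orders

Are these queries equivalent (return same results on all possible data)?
Yes, equivalent

Both queries return: [(3,)]

Reason: COUNT with WHERE vs conditional SUM (COALESCE handles empty-table NULL)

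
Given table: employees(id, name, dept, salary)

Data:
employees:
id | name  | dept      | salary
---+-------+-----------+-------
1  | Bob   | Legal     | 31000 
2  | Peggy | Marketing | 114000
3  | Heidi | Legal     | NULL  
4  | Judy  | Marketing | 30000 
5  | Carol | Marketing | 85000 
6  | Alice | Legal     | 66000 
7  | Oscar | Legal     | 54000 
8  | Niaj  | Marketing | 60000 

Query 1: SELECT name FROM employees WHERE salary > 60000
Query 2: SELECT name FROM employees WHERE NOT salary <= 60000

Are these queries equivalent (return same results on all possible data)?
Yes, equivalent

Both queries return: [('Alice',), ('Carol',), ('Peggy',)]

Reason: Both filter salary > 60000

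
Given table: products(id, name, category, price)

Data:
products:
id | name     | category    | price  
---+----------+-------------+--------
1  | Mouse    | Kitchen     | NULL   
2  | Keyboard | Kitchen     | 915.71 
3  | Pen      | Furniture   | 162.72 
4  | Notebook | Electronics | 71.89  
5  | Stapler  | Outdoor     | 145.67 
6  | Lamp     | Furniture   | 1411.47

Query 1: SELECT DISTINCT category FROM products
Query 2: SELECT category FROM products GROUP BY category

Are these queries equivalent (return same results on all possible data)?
Yes, equivalent

Both queries return: [('Electronics',), ('Furniture',), ('Kitchen',), ('Outdoor',)]

Reason: Both get unique categorys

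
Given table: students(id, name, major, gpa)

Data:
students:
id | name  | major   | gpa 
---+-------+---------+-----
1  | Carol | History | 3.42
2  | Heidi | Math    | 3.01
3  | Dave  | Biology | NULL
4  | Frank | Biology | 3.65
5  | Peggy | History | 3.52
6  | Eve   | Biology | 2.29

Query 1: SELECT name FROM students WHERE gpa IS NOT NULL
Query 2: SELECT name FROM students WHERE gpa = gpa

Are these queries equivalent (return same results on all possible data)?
Yes, equivalent

Both queries return: [('Carol',), ('Eve',), ('Frank',), ('Heidi',), ('Peggy',)]

Reason: IS NOT NULL vs self-equality (both exclude NULLs)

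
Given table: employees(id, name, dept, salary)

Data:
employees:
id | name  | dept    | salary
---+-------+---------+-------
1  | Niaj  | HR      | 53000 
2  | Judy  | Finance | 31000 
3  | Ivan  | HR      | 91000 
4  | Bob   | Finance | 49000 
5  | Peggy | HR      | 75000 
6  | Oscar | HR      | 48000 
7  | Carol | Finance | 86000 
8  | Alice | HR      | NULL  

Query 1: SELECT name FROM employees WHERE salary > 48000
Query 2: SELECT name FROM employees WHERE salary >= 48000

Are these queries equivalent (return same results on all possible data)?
No, not equivalent

Query 1 returns: [('Niaj',), ('Ivan',), ('Bob',), ('Peggy',), ('Carol',)]
Query 2 returns: [('Niaj',), ('Ivan',), ('Bob',), ('Peggy',), ('Oscar',), ('Carol',)]

Reason: > vs >= gives different results when salary = 48000 exists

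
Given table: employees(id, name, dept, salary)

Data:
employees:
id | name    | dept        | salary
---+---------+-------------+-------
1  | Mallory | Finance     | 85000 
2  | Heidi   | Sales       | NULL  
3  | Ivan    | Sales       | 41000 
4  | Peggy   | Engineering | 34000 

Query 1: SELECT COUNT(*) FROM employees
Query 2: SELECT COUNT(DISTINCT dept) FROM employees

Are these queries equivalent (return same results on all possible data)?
No, not equivalent

Query 1 returns: [(4,)]
Query 2 returns: [(3,)]

Reason: COUNT(*) counts rows, COUNT(DISTINCT dept) counts unique depts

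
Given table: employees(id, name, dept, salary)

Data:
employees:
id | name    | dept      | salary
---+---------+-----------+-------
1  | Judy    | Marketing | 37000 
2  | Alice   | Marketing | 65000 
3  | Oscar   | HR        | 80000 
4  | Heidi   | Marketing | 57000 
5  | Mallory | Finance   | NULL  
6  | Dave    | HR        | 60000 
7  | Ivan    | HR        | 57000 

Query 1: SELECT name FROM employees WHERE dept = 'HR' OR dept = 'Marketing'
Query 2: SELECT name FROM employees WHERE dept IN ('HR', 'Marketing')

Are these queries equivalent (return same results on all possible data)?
Yes, equivalent

Both queries return: [('Alice',), ('Dave',), ('Heidi',), ('Ivan',), ('Judy',), ('Oscar',)]

Reason: OR vs IN are equivalent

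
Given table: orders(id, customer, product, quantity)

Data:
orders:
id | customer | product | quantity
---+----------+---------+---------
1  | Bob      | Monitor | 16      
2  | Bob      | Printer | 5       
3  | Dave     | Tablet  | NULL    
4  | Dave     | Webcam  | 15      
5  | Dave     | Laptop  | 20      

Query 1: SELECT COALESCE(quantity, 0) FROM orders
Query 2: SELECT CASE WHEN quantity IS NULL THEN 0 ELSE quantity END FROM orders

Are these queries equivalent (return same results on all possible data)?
Yes, equivalent

Both queries return: [(0,), (5,), (15,), (16,), (20,)]

Reason: COALESCE vs CASE for NULL handling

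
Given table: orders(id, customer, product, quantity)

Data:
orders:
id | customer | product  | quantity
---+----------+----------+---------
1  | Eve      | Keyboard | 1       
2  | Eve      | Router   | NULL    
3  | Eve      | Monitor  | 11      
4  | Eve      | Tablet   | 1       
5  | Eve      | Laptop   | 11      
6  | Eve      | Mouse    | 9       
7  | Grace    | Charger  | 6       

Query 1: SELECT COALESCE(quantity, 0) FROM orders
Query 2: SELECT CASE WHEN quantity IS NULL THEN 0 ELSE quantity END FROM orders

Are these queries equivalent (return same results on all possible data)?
Yes, equivalent

Both queries return: [(0,), (1,), (1,), (6,), (9,), (11,), (11,)]

Reason: COALESCE vs CASE for NULL handling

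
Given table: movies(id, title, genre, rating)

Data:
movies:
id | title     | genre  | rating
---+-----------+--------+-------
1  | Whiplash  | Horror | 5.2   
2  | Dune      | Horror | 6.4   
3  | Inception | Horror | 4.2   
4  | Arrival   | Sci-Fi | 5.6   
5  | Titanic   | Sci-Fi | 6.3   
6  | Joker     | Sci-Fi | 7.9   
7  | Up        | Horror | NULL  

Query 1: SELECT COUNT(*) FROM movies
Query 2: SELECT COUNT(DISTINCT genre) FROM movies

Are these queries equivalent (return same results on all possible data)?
No, not equivalent

Query 1 returns: [(7,)]
Query 2 returns: [(2,)]

Reason: COUNT(*) counts rows, COUNT(DISTINCT genre) counts unique genres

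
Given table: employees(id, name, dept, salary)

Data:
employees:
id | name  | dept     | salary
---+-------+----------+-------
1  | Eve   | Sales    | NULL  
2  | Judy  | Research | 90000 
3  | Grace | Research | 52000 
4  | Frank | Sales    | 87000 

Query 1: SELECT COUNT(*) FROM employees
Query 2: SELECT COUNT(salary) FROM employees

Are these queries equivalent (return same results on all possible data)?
No, not equivalent

Query 1 returns: [(4,)]
Query 2 returns: [(3,)]

Reason: COUNT(*) includes NULLs, COUNT(column) excludes them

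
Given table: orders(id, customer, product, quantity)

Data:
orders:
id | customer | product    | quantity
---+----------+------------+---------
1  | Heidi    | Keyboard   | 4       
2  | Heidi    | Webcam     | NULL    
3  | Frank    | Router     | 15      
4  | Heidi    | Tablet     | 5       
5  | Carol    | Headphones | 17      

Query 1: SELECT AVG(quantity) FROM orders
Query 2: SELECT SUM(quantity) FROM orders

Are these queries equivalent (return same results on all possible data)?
No, not equivalent

Query 1 returns: [(10.25,)]
Query 2 returns: [(41,)]

Reason: AVG vs SUM give different aggregate values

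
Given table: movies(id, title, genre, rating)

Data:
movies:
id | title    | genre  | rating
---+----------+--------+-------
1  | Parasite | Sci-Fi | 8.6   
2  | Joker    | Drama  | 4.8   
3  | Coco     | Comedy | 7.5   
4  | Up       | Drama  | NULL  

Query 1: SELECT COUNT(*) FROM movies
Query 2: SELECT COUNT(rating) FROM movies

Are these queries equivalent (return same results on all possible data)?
No, not equivalent

Query 1 returns: [(4,)]
Query 2 returns: [(3,)]

Reason: COUNT(*) includes NULLs, COUNT(column) excludes them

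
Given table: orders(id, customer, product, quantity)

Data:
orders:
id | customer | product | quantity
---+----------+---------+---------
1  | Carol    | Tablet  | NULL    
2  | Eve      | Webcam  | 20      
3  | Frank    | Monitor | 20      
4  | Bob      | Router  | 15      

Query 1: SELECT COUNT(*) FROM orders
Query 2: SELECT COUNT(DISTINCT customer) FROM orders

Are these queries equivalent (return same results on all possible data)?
No, not equivalent

Query 1 returns: [(4,)]
Query 2 returns: [(4,)]

Reason: COUNT(*) counts rows, COUNT(DISTINCT customer) counts unique customers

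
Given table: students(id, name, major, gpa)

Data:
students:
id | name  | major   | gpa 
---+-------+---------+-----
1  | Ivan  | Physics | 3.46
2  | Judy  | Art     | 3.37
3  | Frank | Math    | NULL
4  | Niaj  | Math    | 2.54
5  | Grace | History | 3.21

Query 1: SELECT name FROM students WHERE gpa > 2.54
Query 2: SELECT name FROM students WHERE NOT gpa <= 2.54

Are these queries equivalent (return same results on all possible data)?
Yes, equivalent

Both queries return: [('Grace',), ('Ivan',), ('Judy',)]

Reason: Both filter gpa > 2.54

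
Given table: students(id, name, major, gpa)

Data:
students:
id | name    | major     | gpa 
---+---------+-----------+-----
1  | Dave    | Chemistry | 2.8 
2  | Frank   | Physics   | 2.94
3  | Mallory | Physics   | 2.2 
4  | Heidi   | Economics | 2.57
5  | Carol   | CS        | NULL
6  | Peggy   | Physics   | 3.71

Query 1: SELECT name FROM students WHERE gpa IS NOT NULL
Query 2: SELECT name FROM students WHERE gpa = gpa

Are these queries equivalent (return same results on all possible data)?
Yes, equivalent

Both queries return: [('Dave',), ('Frank',), ('Heidi',), ('Mallory',), ('Peggy',)]

Reason: IS NOT NULL vs self-equality (both exclude NULLs)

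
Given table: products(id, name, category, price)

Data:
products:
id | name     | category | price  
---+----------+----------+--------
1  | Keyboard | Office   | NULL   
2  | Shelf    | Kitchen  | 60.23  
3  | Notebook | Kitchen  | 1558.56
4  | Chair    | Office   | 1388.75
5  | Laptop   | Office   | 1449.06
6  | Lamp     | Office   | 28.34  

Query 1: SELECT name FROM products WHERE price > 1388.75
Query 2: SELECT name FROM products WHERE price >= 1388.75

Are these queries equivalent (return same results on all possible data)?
No, not equivalent

Query 1 returns: [('Notebook',), ('Laptop',)]
Query 2 returns: [('Notebook',), ('Chair',), ('Laptop',)]

Reason: > vs >= gives different results when price = 1388.75 exists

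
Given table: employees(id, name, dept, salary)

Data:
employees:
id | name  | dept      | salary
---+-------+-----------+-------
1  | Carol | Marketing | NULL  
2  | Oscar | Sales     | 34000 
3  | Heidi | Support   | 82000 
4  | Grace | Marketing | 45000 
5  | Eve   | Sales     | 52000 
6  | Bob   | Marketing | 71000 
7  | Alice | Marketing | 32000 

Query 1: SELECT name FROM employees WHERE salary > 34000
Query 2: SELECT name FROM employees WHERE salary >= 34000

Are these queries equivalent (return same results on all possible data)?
No, not equivalent

Query 1 returns: [('Heidi',), ('Grace',), ('Eve',), ('Bob',)]
Query 2 returns: [('Oscar',), ('Heidi',), ('Grace',), ('Eve',), ('Bob',)]

Reason: > vs >= gives different results when salary = 34000 exists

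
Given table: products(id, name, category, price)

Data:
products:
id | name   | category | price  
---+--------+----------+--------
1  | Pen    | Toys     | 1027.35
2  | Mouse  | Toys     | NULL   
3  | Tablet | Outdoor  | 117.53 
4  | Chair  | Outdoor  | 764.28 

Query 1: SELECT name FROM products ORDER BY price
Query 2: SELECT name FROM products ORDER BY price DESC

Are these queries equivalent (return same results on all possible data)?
No, not equivalent

Query 1 returns: [('Mouse',), ('Tablet',), ('Chair',), ('Pen',)]
Query 2 returns: [('Pen',), ('Chair',), ('Tablet',), ('Mouse',)]

Reason: ASC vs DESC gives opposite ordering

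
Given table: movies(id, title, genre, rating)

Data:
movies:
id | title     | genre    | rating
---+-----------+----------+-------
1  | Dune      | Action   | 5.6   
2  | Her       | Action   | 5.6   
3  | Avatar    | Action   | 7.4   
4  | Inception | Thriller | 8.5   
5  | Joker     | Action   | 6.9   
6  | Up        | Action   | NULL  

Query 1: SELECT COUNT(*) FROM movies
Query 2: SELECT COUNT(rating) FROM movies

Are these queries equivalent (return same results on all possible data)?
No, not equivalent

Query 1 returns: [(6,)]
Query 2 returns: [(5,)]

Reason: COUNT(*) includes NULLs, COUNT(column) excludes them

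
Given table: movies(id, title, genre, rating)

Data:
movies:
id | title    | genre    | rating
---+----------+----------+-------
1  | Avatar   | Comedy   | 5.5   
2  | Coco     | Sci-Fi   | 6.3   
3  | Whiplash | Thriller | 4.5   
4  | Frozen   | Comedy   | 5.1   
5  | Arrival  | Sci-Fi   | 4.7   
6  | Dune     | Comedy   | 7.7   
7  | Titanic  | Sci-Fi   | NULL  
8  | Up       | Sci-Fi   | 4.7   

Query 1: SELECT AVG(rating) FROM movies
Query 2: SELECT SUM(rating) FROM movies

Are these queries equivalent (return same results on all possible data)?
No, not equivalent

Query 1 returns: [(5.5,)]
Query 2 returns: [(38.5,)]

Reason: AVG vs SUM give different aggregate values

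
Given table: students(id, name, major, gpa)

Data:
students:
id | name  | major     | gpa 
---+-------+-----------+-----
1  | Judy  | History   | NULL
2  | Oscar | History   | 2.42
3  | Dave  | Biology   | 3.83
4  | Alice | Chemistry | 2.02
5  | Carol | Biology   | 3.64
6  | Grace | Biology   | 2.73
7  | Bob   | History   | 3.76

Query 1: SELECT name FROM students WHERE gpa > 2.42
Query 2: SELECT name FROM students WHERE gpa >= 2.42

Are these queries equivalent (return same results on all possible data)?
No, not equivalent

Query 1 returns: [('Dave',), ('Carol',), ('Grace',), ('Bob',)]
Query 2 returns: [('Oscar',), ('Dave',), ('Carol',), ('Grace',), ('Bob',)]

Reason: > vs >= gives different results when gpa = 2.42 exists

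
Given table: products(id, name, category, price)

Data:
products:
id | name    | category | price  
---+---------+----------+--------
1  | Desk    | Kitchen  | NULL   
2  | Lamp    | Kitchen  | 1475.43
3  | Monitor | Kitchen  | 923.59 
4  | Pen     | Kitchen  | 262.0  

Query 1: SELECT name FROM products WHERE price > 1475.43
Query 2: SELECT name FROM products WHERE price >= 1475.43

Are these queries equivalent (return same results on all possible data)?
No, not equivalent

Query 1 returns: []
Query 2 returns: [('Lamp',)]

Reason: > vs >= gives different results when price = 1475.43 exists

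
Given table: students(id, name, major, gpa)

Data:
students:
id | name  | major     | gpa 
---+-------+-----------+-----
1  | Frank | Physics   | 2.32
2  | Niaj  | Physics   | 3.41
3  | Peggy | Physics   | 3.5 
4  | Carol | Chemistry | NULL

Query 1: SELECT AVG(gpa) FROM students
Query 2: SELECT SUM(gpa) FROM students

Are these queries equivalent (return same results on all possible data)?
No, not equivalent

Query 1 returns: [(3.0766666666666667,)]
Query 2 returns: [(9.23,)]

Reason: AVG vs SUM give different aggregate values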